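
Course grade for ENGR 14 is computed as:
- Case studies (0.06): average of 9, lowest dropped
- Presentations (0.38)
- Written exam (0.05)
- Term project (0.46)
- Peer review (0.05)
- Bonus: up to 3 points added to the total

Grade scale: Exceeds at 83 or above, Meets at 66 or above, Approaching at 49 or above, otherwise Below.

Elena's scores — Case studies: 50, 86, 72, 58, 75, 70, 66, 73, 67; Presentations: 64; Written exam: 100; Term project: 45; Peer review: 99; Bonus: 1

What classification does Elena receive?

Approaching

Case studies: drop 50 → average of remaining 8 = 567/8 = 70.875
Weighted total:
  Case studies 70.875 × 0.06 = 4.2525
  Presentations 64 × 0.38 = 24.32
  Written exam 100 × 0.05 = 5
  Term project 45 × 0.46 = 20.7
  Peer review 99 × 0.05 = 4.95
Sum = 59.2225
Bonus: 59.2225 + 1 = 60.2225
60.2225 is ≥ 49 and < 66 → Approaching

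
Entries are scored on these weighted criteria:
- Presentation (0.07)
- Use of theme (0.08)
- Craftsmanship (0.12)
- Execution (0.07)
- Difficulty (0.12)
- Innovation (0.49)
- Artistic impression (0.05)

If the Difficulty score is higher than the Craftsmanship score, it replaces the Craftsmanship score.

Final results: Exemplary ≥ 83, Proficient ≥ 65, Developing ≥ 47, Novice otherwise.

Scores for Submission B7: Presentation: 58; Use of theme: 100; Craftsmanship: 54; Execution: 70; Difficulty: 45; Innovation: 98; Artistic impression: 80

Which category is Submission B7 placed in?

Proficient

Difficulty (45) ≤ Craftsmanship (54), so Craftsmanship stays at 54.
Weighted total:
  Presentation 58 × 0.07 = 4.06
  Use of theme 100 × 0.08 = 8
  Craftsmanship 54 × 0.12 = 6.48
  Execution 70 × 0.07 = 4.9
  Difficulty 45 × 0.12 = 5.4
  Innovation 98 × 0.49 = 48.02
  Artistic impression 80 × 0.05 = 4
Sum = 80.86
80.86 is ≥ 65 and < 83 → Proficient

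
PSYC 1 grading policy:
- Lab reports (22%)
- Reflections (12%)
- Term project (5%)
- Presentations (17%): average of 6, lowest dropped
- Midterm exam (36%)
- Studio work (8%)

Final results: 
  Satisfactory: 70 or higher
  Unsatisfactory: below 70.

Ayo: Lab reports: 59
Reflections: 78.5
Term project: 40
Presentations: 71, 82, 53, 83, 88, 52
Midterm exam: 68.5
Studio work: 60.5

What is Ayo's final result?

Presentations: drop 52 → average of remaining 5 = 377/5 = 75.4
Weighted total:
  Lab reports 59 × 0.22 = 12.98
  Reflections 78.5 × 0.12 = 9.42
  Term project 40 × 0.05 = 2
  Presentations 75.4 × 0.17 = 12.818
  Midterm exam 68.5 × 0.36 = 24.66
  Studio work 60.5 × 0.08 = 4.84
Sum = 66.718
66.718 < 70 → Unsatisfactory

Unsatisfactory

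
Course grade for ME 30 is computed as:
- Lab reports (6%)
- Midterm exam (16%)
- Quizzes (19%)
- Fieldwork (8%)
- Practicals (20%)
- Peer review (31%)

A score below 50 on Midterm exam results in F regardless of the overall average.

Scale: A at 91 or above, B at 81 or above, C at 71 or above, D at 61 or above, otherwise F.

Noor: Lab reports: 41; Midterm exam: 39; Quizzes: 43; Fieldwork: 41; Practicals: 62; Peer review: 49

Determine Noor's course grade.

F

Midterm exam score 39 < 50: minimum not met.
Weighted total:
  Lab reports 41 × 0.06 = 2.46
  Midterm exam 39 × 0.16 = 6.24
  Quizzes 43 × 0.19 = 8.17
  Fieldwork 41 × 0.08 = 3.28
  Practicals 62 × 0.2 = 12.4
  Peer review 49 × 0.31 = 15.19
Sum = 47.74
Because the Midterm exam minimum was not met, the result is F.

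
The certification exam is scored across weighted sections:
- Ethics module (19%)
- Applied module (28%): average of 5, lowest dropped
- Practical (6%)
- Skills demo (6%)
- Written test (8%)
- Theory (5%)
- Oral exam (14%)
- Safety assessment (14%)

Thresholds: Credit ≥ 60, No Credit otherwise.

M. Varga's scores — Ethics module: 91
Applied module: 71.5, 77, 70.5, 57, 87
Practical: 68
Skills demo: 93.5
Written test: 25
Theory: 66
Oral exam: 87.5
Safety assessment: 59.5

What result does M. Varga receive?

Credit

Applied module: drop 57 → average of remaining 4 = 306/4 = 76.5
Weighted total:
  Ethics module 91 × 0.19 = 17.29
  Applied module 76.5 × 0.28 = 21.42
  Practical 68 × 0.06 = 4.08
  Skills demo 93.5 × 0.06 = 5.61
  Written test 25 × 0.08 = 2
  Theory 66 × 0.05 = 3.3
  Oral exam 87.5 × 0.14 = 12.25
  Safety assessment 59.5 × 0.14 = 8.33
Sum = 74.28
74.28 ≥ 60 → Credit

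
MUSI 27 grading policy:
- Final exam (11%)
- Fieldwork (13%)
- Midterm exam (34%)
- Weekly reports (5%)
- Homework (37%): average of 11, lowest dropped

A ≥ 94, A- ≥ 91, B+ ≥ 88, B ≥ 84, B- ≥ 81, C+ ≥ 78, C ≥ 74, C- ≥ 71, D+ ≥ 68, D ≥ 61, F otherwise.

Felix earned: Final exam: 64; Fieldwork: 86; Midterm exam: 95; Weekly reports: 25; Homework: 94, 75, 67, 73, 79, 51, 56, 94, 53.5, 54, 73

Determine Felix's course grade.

C+

Homework: drop 51 → average of remaining 10 = 718.5/10 = 71.85
Weighted total:
  Final exam 64 × 0.11 = 7.04
  Fieldwork 86 × 0.13 = 11.18
  Midterm exam 95 × 0.34 = 32.3
  Weekly reports 25 × 0.05 = 1.25
  Homework 71.85 × 0.37 = 26.5845
Sum = 78.3545
78.3545 is ≥ 78 and < 81 → C+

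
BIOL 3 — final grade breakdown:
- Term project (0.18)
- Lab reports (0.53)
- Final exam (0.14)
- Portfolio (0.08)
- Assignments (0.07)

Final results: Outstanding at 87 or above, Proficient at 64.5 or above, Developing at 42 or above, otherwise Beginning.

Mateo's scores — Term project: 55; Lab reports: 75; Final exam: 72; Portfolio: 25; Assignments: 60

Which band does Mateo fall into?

Proficient

Weighted total:
  Term project 55 × 0.18 = 9.9
  Lab reports 75 × 0.53 = 39.75
  Final exam 72 × 0.14 = 10.08
  Portfolio 25 × 0.08 = 2
  Assignments 60 × 0.07 = 4.2
Sum = 65.93
65.93 is ≥ 64.5 and < 87 → Proficient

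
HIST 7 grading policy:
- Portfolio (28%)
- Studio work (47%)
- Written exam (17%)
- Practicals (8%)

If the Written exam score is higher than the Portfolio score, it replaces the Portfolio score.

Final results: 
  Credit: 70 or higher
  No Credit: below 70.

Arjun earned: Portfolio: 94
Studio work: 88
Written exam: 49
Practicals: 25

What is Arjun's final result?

Credit

Written exam (49) ≤ Portfolio (94), so Portfolio stays at 94.
Weighted total:
  Portfolio 94 × 0.28 = 26.32
  Studio work 88 × 0.47 = 41.36
  Written exam 49 × 0.17 = 8.33
  Practicals 25 × 0.08 = 2
Sum = 78.01
78.01 ≥ 70 → Credit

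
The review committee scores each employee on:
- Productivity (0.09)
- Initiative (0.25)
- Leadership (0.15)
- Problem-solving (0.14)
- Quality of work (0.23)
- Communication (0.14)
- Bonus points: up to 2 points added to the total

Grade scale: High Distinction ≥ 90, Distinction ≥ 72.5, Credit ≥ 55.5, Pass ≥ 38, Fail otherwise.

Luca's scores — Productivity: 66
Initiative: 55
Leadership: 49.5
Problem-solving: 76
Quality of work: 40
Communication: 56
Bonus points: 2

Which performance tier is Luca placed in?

Credit

Weighted total:
  Productivity 66 × 0.09 = 5.94
  Initiative 55 × 0.25 = 13.75
  Leadership 49.5 × 0.15 = 7.425
  Problem-solving 76 × 0.14 = 10.64
  Quality of work 40 × 0.23 = 9.2
  Communication 56 × 0.14 = 7.84
Sum = 54.795
Bonus points: 54.795 + 2 = 56.795
56.795 is ≥ 55.5 and < 72.5 → Credit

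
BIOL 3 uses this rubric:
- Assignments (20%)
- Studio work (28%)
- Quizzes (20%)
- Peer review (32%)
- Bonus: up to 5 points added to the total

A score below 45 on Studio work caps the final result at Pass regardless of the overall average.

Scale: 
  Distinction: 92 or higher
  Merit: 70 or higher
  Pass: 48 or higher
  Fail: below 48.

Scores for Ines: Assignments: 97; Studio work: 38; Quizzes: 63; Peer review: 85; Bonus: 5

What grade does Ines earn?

Studio work score 38 < 45: minimum not met.
Weighted total:
  Assignments 97 × 0.2 = 19.4
  Studio work 38 × 0.28 = 10.64
  Quizzes 63 × 0.2 = 12.6
  Peer review 85 × 0.32 = 27.2
Sum = 69.84
Bonus: 69.84 + 5 = 74.84
74.84 would be Merit; cap at Pass applies → Pass.

Pass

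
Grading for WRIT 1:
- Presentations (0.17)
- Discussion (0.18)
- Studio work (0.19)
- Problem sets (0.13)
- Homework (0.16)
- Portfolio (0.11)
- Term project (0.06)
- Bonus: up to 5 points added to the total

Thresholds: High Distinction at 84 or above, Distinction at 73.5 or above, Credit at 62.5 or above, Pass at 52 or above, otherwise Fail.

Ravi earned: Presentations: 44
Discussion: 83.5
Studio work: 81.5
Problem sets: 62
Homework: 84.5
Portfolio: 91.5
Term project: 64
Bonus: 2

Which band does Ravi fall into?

Weighted total:
  Presentations 44 × 0.17 = 7.48
  Discussion 83.5 × 0.18 = 15.03
  Studio work 81.5 × 0.19 = 15.485
  Problem sets 62 × 0.13 = 8.06
  Homework 84.5 × 0.16 = 13.52
  Portfolio 91.5 × 0.11 = 10.065
  Term project 64 × 0.06 = 3.84
Sum = 73.48
Bonus: 73.48 + 2 = 75.48
75.48 is ≥ 73.5 and < 84 → Distinction

Distinction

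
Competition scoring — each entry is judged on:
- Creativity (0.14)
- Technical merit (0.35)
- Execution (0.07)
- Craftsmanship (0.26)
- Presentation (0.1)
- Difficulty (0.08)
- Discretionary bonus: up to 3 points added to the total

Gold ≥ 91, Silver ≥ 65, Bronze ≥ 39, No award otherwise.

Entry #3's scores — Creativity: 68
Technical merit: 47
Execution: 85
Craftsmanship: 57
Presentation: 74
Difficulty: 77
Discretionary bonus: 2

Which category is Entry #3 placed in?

Weighted total:
  Creativity 68 × 0.14 = 9.52
  Technical merit 47 × 0.35 = 16.45
  Execution 85 × 0.07 = 5.95
  Craftsmanship 57 × 0.26 = 14.82
  Presentation 74 × 0.1 = 7.4
  Difficulty 77 × 0.08 = 6.16
Sum = 60.3
Discretionary bonus: 60.3 + 2 = 62.3
62.3 is ≥ 39 and < 65 → Bronze

Bronze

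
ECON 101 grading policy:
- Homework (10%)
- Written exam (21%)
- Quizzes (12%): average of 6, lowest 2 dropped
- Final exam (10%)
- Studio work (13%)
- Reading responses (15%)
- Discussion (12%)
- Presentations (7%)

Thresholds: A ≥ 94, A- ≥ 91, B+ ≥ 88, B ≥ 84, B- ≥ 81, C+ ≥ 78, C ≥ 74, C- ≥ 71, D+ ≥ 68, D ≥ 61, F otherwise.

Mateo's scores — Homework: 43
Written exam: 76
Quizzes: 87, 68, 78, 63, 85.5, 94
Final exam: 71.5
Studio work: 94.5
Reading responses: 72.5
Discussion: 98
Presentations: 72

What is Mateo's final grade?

C

Quizzes: drop 63, 68 → average of remaining 4 = 344.5/4 = 86.125
Weighted total:
  Homework 43 × 0.1 = 4.3
  Written exam 76 × 0.21 = 15.96
  Quizzes 86.125 × 0.12 = 10.335
  Final exam 71.5 × 0.1 = 7.15
  Studio work 94.5 × 0.13 = 12.285
  Reading responses 72.5 × 0.15 = 10.875
  Discussion 98 × 0.12 = 11.76
  Presentations 72 × 0.07 = 5.04
Sum = 77.705
77.705 is ≥ 74 and < 78 → C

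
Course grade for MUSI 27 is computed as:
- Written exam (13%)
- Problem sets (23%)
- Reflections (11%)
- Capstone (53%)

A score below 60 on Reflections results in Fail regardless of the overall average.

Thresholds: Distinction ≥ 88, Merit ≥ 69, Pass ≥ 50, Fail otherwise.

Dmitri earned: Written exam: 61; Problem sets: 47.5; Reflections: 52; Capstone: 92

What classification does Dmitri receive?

Reflections score 52 < 60: minimum not met.
Weighted total:
  Written exam 61 × 0.13 = 7.93
  Problem sets 47.5 × 0.23 = 10.925
  Reflections 52 × 0.11 = 5.72
  Capstone 92 × 0.53 = 48.76
Sum = 73.335
Because the Reflections minimum was not met, the result is Fail.

Fail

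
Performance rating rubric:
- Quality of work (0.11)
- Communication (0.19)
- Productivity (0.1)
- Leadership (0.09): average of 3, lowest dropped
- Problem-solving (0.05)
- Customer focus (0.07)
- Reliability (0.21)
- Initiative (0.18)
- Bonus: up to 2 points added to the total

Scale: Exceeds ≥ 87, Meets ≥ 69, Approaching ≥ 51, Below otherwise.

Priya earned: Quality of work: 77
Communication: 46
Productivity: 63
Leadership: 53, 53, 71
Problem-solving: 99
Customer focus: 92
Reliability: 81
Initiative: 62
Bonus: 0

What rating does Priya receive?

Leadership: drop 53 → average of remaining 2 = 124/2 = 62
Weighted total:
  Quality of work 77 × 0.11 = 8.47
  Communication 46 × 0.19 = 8.74
  Productivity 63 × 0.1 = 6.3
  Leadership 62 × 0.09 = 5.58
  Problem-solving 99 × 0.05 = 4.95
  Customer focus 92 × 0.07 = 6.44
  Reliability 81 × 0.21 = 17.01
  Initiative 62 × 0.18 = 11.16
Sum = 68.65
Bonus: 68.65 + 0 = 68.65
68.65 is ≥ 51 and < 69 → Approaching

Approaching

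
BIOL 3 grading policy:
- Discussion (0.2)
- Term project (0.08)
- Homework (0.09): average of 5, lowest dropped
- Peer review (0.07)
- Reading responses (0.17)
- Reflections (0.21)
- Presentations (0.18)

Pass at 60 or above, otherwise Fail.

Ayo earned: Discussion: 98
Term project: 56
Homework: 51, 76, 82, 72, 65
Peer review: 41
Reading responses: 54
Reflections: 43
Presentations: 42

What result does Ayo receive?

Fail

Homework: drop 51 → average of remaining 4 = 295/4 = 73.75
Weighted total:
  Discussion 98 × 0.2 = 19.6
  Term project 56 × 0.08 = 4.48
  Homework 73.75 × 0.09 = 6.6375
  Peer review 41 × 0.07 = 2.87
  Reading responses 54 × 0.17 = 9.18
  Reflections 43 × 0.21 = 9.03
  Presentations 42 × 0.18 = 7.56
Sum = 59.3575
59.3575 < 60 → Fail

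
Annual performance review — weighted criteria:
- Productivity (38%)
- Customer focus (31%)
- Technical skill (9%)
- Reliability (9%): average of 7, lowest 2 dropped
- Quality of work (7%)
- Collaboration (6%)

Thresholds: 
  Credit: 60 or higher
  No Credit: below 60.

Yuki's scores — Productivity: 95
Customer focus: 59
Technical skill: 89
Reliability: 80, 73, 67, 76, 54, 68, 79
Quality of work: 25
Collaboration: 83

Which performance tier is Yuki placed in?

Reliability: drop 54, 67 → average of remaining 5 = 376/5 = 75.2
Weighted total:
  Productivity 95 × 0.38 = 36.1
  Customer focus 59 × 0.31 = 18.29
  Technical skill 89 × 0.09 = 8.01
  Reliability 75.2 × 0.09 = 6.768
  Quality of work 25 × 0.07 = 1.75
  Collaboration 83 × 0.06 = 4.98
Sum = 75.898
75.898 ≥ 60 → Credit

Credit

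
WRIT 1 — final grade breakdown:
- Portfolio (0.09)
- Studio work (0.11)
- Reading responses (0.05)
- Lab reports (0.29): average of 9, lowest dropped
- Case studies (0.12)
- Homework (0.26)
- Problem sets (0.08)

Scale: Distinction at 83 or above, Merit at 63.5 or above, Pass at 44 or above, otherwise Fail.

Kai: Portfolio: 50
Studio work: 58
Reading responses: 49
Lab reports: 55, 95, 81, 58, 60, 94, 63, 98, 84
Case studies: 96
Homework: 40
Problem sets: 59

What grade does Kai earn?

Pass

Lab reports: drop 55 → average of remaining 8 = 633/8 = 79.125
Weighted total:
  Portfolio 50 × 0.09 = 4.5
  Studio work 58 × 0.11 = 6.38
  Reading responses 49 × 0.05 = 2.45
  Lab reports 79.125 × 0.29 = 22.94625
  Case studies 96 × 0.12 = 11.52
  Homework 40 × 0.26 = 10.4
  Problem sets 59 × 0.08 = 4.72
Sum = 62.91625
62.91625 is ≥ 44 and < 63.5 → Pass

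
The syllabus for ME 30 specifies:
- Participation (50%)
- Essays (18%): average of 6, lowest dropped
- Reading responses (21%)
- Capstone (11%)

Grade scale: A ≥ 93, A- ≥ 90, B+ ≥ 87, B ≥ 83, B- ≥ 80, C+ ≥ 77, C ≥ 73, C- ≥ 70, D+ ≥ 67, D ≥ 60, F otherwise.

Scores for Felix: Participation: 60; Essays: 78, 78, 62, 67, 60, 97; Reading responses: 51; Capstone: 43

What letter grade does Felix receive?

F

Essays: drop 60 → average of remaining 5 = 382/5 = 76.4
Weighted total:
  Participation 60 × 0.5 = 30
  Essays 76.4 × 0.18 = 13.752
  Reading responses 51 × 0.21 = 10.71
  Capstone 43 × 0.11 = 4.73
Sum = 59.192
59.192 < 60 → F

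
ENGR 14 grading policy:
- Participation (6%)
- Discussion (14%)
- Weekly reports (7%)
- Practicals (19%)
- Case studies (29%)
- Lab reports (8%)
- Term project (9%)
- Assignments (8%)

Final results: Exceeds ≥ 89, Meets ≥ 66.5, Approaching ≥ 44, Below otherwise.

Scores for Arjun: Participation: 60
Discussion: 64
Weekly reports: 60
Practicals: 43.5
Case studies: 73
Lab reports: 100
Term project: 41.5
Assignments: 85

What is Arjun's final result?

Approaching

Weighted total:
  Participation 60 × 0.06 = 3.6
  Discussion 64 × 0.14 = 8.96
  Weekly reports 60 × 0.07 = 4.2
  Practicals 43.5 × 0.19 = 8.265
  Case studies 73 × 0.29 = 21.17
  Lab reports 100 × 0.08 = 8
  Term project 41.5 × 0.09 = 3.735
  Assignments 85 × 0.08 = 6.8
Sum = 64.73
64.73 is ≥ 44 and < 66.5 → Approaching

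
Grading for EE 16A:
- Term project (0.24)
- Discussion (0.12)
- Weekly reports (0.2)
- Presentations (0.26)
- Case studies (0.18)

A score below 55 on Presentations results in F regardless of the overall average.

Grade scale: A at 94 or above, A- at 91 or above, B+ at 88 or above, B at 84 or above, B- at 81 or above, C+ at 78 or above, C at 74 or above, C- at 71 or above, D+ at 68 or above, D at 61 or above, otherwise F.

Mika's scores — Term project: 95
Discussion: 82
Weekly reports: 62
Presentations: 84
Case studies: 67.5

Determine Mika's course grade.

C+

Presentations score 84 ≥ 55: minimum met.
Weighted total:
  Term project 95 × 0.24 = 22.8
  Discussion 82 × 0.12 = 9.84
  Weekly reports 62 × 0.2 = 12.4
  Presentations 84 × 0.26 = 21.84
  Case studies 67.5 × 0.18 = 12.15
Sum = 79.03
79.03 is ≥ 78 and < 81 → C+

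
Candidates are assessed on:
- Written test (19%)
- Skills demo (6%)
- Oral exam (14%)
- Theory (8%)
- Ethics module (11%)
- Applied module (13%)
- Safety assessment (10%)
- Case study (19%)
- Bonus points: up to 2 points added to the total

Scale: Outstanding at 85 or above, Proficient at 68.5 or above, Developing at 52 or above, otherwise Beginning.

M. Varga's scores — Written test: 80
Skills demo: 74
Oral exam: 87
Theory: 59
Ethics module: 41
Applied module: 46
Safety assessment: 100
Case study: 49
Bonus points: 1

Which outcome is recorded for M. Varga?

Weighted total:
  Written test 80 × 0.19 = 15.2
  Skills demo 74 × 0.06 = 4.44
  Oral exam 87 × 0.14 = 12.18
  Theory 59 × 0.08 = 4.72
  Ethics module 41 × 0.11 = 4.51
  Applied module 46 × 0.13 = 5.98
  Safety assessment 100 × 0.1 = 10
  Case study 49 × 0.19 = 9.31
Sum = 66.34
Bonus points: 66.34 + 1 = 67.34
67.34 is ≥ 52 and < 68.5 → Developing

Developing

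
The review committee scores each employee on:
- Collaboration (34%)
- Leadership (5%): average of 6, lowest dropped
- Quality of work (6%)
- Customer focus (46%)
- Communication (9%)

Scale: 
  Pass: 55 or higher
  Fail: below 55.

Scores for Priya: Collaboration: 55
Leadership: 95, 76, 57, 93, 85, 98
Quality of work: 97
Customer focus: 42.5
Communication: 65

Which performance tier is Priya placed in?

Leadership: drop 57 → average of remaining 5 = 447/5 = 89.4
Weighted total:
  Collaboration 55 × 0.34 = 18.7
  Leadership 89.4 × 0.05 = 4.47
  Quality of work 97 × 0.06 = 5.82
  Customer focus 42.5 × 0.46 = 19.55
  Communication 65 × 0.09 = 5.85
Sum = 54.39
54.39 < 55 → Fail

Fail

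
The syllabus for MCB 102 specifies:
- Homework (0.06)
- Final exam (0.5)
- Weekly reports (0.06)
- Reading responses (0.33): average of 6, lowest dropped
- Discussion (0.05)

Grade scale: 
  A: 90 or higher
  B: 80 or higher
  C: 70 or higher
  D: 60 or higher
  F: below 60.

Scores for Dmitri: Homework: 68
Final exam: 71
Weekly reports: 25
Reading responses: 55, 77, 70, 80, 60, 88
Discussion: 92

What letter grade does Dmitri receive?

Reading responses: drop 55 → average of remaining 5 = 375/5 = 75
Weighted total:
  Homework 68 × 0.06 = 4.08
  Final exam 71 × 0.5 = 35.5
  Weekly reports 25 × 0.06 = 1.5
  Reading responses 75 × 0.33 = 24.75
  Discussion 92 × 0.05 = 4.6
Sum = 70.43
70.43 is ≥ 70 and < 80 → C

C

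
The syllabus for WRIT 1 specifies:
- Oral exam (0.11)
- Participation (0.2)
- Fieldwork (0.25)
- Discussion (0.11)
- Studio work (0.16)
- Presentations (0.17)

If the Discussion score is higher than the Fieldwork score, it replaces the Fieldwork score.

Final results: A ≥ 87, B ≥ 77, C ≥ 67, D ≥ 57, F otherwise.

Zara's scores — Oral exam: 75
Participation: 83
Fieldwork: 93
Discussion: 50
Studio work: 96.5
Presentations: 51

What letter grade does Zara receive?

B

Discussion (50) ≤ Fieldwork (93), so Fieldwork stays at 93.
Weighted total:
  Oral exam 75 × 0.11 = 8.25
  Participation 83 × 0.2 = 16.6
  Fieldwork 93 × 0.25 = 23.25
  Discussion 50 × 0.11 = 5.5
  Studio work 96.5 × 0.16 = 15.44
  Presentations 51 × 0.17 = 8.67
Sum = 77.71
77.71 is ≥ 77 and < 87 → B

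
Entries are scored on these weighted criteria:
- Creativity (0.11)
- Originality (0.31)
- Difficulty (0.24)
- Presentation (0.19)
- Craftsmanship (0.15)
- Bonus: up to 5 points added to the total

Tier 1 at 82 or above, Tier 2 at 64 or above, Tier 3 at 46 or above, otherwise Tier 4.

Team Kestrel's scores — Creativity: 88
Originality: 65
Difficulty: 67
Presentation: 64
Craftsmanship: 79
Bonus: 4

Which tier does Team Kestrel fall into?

Weighted total:
  Creativity 88 × 0.11 = 9.68
  Originality 65 × 0.31 = 20.15
  Difficulty 67 × 0.24 = 16.08
  Presentation 64 × 0.19 = 12.16
  Craftsmanship 79 × 0.15 = 11.85
Sum = 69.92
Bonus: 69.92 + 4 = 73.92
73.92 is ≥ 64 and < 82 → Tier 2

Tier 2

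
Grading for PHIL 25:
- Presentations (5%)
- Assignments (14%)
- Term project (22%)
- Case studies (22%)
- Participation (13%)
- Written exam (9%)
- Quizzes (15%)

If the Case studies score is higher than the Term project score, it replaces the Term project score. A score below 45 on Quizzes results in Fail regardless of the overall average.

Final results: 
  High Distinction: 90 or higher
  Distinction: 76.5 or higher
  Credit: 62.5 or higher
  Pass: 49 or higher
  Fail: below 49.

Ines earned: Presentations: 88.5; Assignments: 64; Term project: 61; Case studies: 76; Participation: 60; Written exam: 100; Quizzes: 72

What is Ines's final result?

Credit

Case studies (76) > Term project (61), so Term project counts as 76.
Quizzes score 72 ≥ 45: minimum met.
Weighted total:
  Presentations 88.5 × 0.05 = 4.425
  Assignments 64 × 0.14 = 8.96
  Term project 76 × 0.22 = 16.72
  Case studies 76 × 0.22 = 16.72
  Participation 60 × 0.13 = 7.8
  Written exam 100 × 0.09 = 9
  Quizzes 72 × 0.15 = 10.8
Sum = 74.425
74.425 is ≥ 62.5 and < 76.5 → Credit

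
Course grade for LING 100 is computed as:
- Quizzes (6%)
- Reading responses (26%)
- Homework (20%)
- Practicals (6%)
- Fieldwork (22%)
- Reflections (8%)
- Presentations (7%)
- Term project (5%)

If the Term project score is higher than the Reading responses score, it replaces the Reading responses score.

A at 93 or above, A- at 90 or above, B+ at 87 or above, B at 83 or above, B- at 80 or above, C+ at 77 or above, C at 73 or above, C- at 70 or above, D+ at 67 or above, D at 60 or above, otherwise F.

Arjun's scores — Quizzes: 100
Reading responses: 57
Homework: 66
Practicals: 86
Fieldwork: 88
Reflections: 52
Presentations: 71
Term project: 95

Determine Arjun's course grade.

Term project (95) > Reading responses (57), so Reading responses counts as 95.
Weighted total:
  Quizzes 100 × 0.06 = 6
  Reading responses 95 × 0.26 = 24.7
  Homework 66 × 0.2 = 13.2
  Practicals 86 × 0.06 = 5.16
  Fieldwork 88 × 0.22 = 19.36
  Reflections 52 × 0.08 = 4.16
  Presentations 71 × 0.07 = 4.97
  Term project 95 × 0.05 = 4.75
Sum = 82.3
82.3 is ≥ 80 and < 83 → B-

B-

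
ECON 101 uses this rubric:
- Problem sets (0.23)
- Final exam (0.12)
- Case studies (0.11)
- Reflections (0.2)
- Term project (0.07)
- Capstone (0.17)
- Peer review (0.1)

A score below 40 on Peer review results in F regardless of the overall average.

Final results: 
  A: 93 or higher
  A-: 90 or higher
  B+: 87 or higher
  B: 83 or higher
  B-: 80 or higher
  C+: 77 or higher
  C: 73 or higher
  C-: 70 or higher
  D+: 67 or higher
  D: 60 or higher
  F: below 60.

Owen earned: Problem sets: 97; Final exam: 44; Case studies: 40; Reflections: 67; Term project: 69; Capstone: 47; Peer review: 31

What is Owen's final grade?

F

Peer review score 31 < 40: minimum not met.
Weighted total:
  Problem sets 97 × 0.23 = 22.31
  Final exam 44 × 0.12 = 5.28
  Case studies 40 × 0.11 = 4.4
  Reflections 67 × 0.2 = 13.4
  Term project 69 × 0.07 = 4.83
  Capstone 47 × 0.17 = 7.99
  Peer review 31 × 0.1 = 3.1
Sum = 61.31
Because the Peer review minimum was not met, the result is F.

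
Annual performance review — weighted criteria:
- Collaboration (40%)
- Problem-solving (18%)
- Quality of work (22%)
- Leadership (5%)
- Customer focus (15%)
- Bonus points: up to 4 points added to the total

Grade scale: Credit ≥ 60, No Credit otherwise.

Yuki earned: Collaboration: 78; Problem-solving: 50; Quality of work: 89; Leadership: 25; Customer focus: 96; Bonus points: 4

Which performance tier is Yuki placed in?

Weighted total:
  Collaboration 78 × 0.4 = 31.2
  Problem-solving 50 × 0.18 = 9
  Quality of work 89 × 0.22 = 19.58
  Leadership 25 × 0.05 = 1.25
  Customer focus 96 × 0.15 = 14.4
Sum = 75.43
Bonus points: 75.43 + 4 = 79.43
79.43 ≥ 60 → Credit

Credit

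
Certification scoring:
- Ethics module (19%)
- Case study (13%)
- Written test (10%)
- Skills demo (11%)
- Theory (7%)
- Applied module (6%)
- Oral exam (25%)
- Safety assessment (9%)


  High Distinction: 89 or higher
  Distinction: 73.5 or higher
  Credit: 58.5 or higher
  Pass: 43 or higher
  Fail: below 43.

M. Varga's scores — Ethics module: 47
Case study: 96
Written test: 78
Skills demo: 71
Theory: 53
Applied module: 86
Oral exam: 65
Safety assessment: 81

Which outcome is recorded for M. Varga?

Credit

Weighted total:
  Ethics module 47 × 0.19 = 8.93
  Case study 96 × 0.13 = 12.48
  Written test 78 × 0.1 = 7.8
  Skills demo 71 × 0.11 = 7.81
  Theory 53 × 0.07 = 3.71
  Applied module 86 × 0.06 = 5.16
  Oral exam 65 × 0.25 = 16.25
  Safety assessment 81 × 0.09 = 7.29
Sum = 69.43
69.43 is ≥ 58.5 and < 73.5 → Credit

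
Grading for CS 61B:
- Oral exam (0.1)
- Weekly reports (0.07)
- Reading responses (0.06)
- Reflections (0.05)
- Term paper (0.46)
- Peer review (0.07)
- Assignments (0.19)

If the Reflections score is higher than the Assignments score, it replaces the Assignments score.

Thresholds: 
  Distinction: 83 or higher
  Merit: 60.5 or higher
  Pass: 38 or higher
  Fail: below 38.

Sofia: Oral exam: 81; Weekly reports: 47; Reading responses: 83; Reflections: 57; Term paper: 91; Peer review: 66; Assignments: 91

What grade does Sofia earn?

Merit

Reflections (57) ≤ Assignments (91), so Assignments stays at 91.
Weighted total:
  Oral exam 81 × 0.1 = 8.1
  Weekly reports 47 × 0.07 = 3.29
  Reading responses 83 × 0.06 = 4.98
  Reflections 57 × 0.05 = 2.85
  Term paper 91 × 0.46 = 41.86
  Peer review 66 × 0.07 = 4.62
  Assignments 91 × 0.19 = 17.29
Sum = 82.99
82.99 is ≥ 60.5 and < 83 → Merit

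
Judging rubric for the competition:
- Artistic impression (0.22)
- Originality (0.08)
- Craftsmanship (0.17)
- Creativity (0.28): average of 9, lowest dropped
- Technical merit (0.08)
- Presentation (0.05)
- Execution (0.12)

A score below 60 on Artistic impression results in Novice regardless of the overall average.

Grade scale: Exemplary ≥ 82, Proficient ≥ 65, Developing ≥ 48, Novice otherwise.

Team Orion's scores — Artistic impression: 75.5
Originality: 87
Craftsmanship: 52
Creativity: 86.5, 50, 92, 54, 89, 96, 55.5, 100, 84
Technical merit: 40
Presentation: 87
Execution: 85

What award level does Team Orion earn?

Creativity: drop 50 → average of remaining 8 = 657/8 = 82.125
Artistic impression score 75.5 ≥ 60: minimum met.
Weighted total:
  Artistic impression 75.5 × 0.22 = 16.61
  Originality 87 × 0.08 = 6.96
  Craftsmanship 52 × 0.17 = 8.84
  Creativity 82.125 × 0.28 = 22.995
  Technical merit 40 × 0.08 = 3.2
  Presentation 87 × 0.05 = 4.35
  Execution 85 × 0.12 = 10.2
Sum = 73.155
73.155 is ≥ 65 and < 82 → Proficient

Proficient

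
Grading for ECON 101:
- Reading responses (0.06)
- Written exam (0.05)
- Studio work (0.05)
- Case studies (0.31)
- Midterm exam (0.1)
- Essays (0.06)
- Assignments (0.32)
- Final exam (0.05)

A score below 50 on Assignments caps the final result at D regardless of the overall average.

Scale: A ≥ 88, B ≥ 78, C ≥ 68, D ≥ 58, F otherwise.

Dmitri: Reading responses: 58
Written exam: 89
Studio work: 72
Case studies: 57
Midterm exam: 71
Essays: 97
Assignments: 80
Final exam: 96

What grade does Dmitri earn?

C

Assignments score 80 ≥ 50: minimum met.
Weighted total:
  Reading responses 58 × 0.06 = 3.48
  Written exam 89 × 0.05 = 4.45
  Studio work 72 × 0.05 = 3.6
  Case studies 57 × 0.31 = 17.67
  Midterm exam 71 × 0.1 = 7.1
  Essays 97 × 0.06 = 5.82
  Assignments 80 × 0.32 = 25.6
  Final exam 96 × 0.05 = 4.8
Sum = 72.52
72.52 is ≥ 68 and < 78 → C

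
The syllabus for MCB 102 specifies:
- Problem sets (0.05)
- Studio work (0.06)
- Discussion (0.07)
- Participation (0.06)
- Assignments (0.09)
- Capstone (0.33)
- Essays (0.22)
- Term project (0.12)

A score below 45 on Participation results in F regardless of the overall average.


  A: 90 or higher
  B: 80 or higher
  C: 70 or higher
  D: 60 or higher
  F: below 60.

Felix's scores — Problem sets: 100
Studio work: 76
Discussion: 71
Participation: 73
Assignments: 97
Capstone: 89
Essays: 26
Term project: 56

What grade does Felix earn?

D

Participation score 73 ≥ 45: minimum met.
Weighted total:
  Problem sets 100 × 0.05 = 5
  Studio work 76 × 0.06 = 4.56
  Discussion 71 × 0.07 = 4.97
  Participation 73 × 0.06 = 4.38
  Assignments 97 × 0.09 = 8.73
  Capstone 89 × 0.33 = 29.37
  Essays 26 × 0.22 = 5.72
  Term project 56 × 0.12 = 6.72
Sum = 69.45
69.45 is ≥ 60 and < 70 → D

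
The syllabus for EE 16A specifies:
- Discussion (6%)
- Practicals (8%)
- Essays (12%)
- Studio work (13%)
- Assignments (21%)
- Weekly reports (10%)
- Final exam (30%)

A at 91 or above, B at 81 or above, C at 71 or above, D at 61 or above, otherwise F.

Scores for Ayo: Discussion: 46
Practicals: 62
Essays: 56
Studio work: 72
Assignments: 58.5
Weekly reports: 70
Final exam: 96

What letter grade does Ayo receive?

C

Weighted total:
  Discussion 46 × 0.06 = 2.76
  Practicals 62 × 0.08 = 4.96
  Essays 56 × 0.12 = 6.72
  Studio work 72 × 0.13 = 9.36
  Assignments 58.5 × 0.21 = 12.285
  Weekly reports 70 × 0.1 = 7
  Final exam 96 × 0.3 = 28.8
Sum = 71.885
71.885 is ≥ 71 and < 81 → C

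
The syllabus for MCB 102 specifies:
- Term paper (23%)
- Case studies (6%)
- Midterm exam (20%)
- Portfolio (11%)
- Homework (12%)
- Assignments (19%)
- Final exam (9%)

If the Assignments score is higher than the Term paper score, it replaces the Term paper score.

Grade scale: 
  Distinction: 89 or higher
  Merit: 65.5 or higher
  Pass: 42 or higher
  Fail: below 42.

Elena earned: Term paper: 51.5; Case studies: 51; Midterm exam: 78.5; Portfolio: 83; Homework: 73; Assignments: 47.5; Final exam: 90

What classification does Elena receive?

Assignments (47.5) ≤ Term paper (51.5), so Term paper stays at 51.5.
Weighted total:
  Term paper 51.5 × 0.23 = 11.845
  Case studies 51 × 0.06 = 3.06
  Midterm exam 78.5 × 0.2 = 15.7
  Portfolio 83 × 0.11 = 9.13
  Homework 73 × 0.12 = 8.76
  Assignments 47.5 × 0.19 = 9.025
  Final exam 90 × 0.09 = 8.1
Sum = 65.62
65.62 is ≥ 65.5 and < 89 → Merit

Merit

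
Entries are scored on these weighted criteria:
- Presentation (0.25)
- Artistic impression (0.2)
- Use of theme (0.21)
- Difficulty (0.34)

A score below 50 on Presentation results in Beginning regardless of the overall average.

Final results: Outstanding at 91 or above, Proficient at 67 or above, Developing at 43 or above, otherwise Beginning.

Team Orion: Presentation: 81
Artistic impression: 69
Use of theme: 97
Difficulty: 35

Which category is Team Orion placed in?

Presentation score 81 ≥ 50: minimum met.
Weighted total:
  Presentation 81 × 0.25 = 20.25
  Artistic impression 69 × 0.2 = 13.8
  Use of theme 97 × 0.21 = 20.37
  Difficulty 35 × 0.34 = 11.9
Sum = 66.32
66.32 is ≥ 43 and < 67 → Developing

Developing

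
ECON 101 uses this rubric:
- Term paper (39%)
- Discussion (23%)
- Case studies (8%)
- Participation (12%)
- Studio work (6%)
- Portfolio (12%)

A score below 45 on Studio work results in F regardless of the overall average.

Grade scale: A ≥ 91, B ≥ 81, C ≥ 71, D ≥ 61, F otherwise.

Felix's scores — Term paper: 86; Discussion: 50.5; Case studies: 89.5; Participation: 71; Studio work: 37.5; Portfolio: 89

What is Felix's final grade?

Studio work score 37.5 < 45: minimum not met.
Weighted total:
  Term paper 86 × 0.39 = 33.54
  Discussion 50.5 × 0.23 = 11.615
  Case studies 89.5 × 0.08 = 7.16
  Participation 71 × 0.12 = 8.52
  Studio work 37.5 × 0.06 = 2.25
  Portfolio 89 × 0.12 = 10.68
Sum = 73.765
Because the Studio work minimum was not met, the result is F.

F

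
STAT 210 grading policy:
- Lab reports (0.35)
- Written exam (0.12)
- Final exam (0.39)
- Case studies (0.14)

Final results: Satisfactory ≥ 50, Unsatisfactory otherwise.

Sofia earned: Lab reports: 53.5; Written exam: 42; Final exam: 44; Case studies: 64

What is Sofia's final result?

Weighted total:
  Lab reports 53.5 × 0.35 = 18.725
  Written exam 42 × 0.12 = 5.04
  Final exam 44 × 0.39 = 17.16
  Case studies 64 × 0.14 = 8.96
Sum = 49.885
49.885 < 50 → Unsatisfactory

Unsatisfactory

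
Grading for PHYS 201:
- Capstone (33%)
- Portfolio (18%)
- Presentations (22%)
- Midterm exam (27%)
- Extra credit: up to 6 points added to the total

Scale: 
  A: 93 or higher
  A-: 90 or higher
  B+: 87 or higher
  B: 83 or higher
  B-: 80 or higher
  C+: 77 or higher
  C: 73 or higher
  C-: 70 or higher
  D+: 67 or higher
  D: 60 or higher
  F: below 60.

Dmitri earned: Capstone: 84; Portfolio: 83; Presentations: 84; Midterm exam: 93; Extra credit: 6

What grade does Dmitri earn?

Weighted total:
  Capstone 84 × 0.33 = 27.72
  Portfolio 83 × 0.18 = 14.94
  Presentations 84 × 0.22 = 18.48
  Midterm exam 93 × 0.27 = 25.11
Sum = 86.25
Extra credit: 86.25 + 6 = 92.25
92.25 is ≥ 90 and < 93 → A-

A-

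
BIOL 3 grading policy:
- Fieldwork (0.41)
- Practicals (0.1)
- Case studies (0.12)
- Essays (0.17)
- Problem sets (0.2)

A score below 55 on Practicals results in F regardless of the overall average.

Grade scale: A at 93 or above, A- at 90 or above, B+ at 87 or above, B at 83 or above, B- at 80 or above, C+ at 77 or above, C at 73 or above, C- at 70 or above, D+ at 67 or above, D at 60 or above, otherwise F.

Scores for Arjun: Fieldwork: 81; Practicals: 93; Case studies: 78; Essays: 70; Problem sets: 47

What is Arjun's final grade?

Practicals score 93 ≥ 55: minimum met.
Weighted total:
  Fieldwork 81 × 0.41 = 33.21
  Practicals 93 × 0.1 = 9.3
  Case studies 78 × 0.12 = 9.36
  Essays 70 × 0.17 = 11.9
  Problem sets 47 × 0.2 = 9.4
Sum = 73.17
73.17 is ≥ 73 and < 77 → C

C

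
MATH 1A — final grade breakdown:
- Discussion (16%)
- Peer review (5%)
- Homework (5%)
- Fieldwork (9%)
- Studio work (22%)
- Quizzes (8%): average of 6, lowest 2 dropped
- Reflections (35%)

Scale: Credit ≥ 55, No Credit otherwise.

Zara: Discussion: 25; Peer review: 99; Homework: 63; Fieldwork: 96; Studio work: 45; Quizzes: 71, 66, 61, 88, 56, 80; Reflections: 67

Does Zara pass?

Credit

Quizzes: drop 56, 61 → average of remaining 4 = 305/4 = 76.25
Weighted total:
  Discussion 25 × 0.16 = 4
  Peer review 99 × 0.05 = 4.95
  Homework 63 × 0.05 = 3.15
  Fieldwork 96 × 0.09 = 8.64
  Studio work 45 × 0.22 = 9.9
  Quizzes 76.25 × 0.08 = 6.1
  Reflections 67 × 0.35 = 23.45
Sum = 60.19
60.19 ≥ 55 → Credit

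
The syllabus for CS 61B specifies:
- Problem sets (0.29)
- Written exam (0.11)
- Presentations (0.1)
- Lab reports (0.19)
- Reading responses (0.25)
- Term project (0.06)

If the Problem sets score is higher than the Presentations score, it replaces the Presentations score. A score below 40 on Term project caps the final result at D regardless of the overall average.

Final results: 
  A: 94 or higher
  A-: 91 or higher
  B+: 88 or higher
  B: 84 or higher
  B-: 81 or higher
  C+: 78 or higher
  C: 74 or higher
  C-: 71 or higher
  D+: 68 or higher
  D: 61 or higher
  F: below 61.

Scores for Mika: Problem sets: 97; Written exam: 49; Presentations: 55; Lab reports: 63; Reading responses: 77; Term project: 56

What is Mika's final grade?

C

Problem sets (97) > Presentations (55), so Presentations counts as 97.
Term project score 56 ≥ 40: minimum met.
Weighted total:
  Problem sets 97 × 0.29 = 28.13
  Written exam 49 × 0.11 = 5.39
  Presentations 97 × 0.1 = 9.7
  Lab reports 63 × 0.19 = 11.97
  Reading responses 77 × 0.25 = 19.25
  Term project 56 × 0.06 = 3.36
Sum = 77.8
77.8 is ≥ 74 and < 78 → C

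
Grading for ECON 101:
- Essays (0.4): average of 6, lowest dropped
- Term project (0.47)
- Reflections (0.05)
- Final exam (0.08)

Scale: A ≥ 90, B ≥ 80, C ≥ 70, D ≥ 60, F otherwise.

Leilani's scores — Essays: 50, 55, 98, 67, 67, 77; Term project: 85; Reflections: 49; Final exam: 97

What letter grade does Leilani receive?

Essays: drop 50 → average of remaining 5 = 364/5 = 72.8
Weighted total:
  Essays 72.8 × 0.4 = 29.12
  Term project 85 × 0.47 = 39.95
  Reflections 49 × 0.05 = 2.45
  Final exam 97 × 0.08 = 7.76
Sum = 79.28
79.28 is ≥ 70 and < 80 → C

C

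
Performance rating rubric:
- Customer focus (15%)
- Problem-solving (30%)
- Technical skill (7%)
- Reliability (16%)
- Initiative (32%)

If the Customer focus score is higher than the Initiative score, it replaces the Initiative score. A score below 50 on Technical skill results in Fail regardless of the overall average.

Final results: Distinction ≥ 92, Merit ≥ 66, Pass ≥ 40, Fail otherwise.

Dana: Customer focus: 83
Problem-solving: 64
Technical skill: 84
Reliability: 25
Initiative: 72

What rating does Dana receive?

Merit

Customer focus (83) > Initiative (72), so Initiative counts as 83.
Technical skill score 84 ≥ 50: minimum met.
Weighted total:
  Customer focus 83 × 0.15 = 12.45
  Problem-solving 64 × 0.3 = 19.2
  Technical skill 84 × 0.07 = 5.88
  Reliability 25 × 0.16 = 4
  Initiative 83 × 0.32 = 26.56
Sum = 68.09
68.09 is ≥ 66 and < 92 → Merit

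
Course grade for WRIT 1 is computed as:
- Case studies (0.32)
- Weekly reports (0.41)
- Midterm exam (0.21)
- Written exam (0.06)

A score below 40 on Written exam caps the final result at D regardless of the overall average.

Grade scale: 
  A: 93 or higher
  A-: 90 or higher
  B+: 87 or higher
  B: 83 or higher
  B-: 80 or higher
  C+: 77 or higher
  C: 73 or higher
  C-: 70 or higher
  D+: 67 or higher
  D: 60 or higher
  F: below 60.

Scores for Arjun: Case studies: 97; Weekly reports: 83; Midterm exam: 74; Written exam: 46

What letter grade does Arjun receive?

B

Written exam score 46 ≥ 40: minimum met.
Weighted total:
  Case studies 97 × 0.32 = 31.04
  Weekly reports 83 × 0.41 = 34.03
  Midterm exam 74 × 0.21 = 15.54
  Written exam 46 × 0.06 = 2.76
Sum = 83.37
83.37 is ≥ 83 and < 87 → B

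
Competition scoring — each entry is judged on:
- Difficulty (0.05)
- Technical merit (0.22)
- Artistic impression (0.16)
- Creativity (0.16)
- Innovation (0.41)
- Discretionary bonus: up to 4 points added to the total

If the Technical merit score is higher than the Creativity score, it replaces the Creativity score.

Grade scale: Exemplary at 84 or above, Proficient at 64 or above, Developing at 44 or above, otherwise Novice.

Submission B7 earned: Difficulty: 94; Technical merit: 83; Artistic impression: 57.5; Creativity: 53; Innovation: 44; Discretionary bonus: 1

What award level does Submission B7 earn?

Proficient

Technical merit (83) > Creativity (53), so Creativity counts as 83.
Weighted total:
  Difficulty 94 × 0.05 = 4.7
  Technical merit 83 × 0.22 = 18.26
  Artistic impression 57.5 × 0.16 = 9.2
  Creativity 83 × 0.16 = 13.28
  Innovation 44 × 0.41 = 18.04
Sum = 63.48
Discretionary bonus: 63.48 + 1 = 64.48
64.48 is ≥ 64 and < 84 → Proficient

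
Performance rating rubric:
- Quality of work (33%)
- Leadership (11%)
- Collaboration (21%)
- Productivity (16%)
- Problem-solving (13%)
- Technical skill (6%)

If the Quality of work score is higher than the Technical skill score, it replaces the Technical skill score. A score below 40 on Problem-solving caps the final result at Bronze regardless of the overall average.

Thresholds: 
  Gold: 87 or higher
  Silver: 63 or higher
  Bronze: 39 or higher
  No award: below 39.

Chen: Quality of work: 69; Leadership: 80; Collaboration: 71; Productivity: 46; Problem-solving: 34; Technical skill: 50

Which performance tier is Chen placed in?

Bronze

Quality of work (69) > Technical skill (50), so Technical skill counts as 69.
Problem-solving score 34 < 40: minimum not met.
Weighted total:
  Quality of work 69 × 0.33 = 22.77
  Leadership 80 × 0.11 = 8.8
  Collaboration 71 × 0.21 = 14.91
  Productivity 46 × 0.16 = 7.36
  Problem-solving 34 × 0.13 = 4.42
  Technical skill 69 × 0.06 = 4.14
Sum = 62.4
62.4 would be Bronze; cap at Bronze applies → Bronze.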